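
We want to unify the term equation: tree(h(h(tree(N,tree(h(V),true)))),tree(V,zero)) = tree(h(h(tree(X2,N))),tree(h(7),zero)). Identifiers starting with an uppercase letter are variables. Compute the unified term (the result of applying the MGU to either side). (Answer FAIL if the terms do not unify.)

tree(h(h(tree(tree(h(h(7)),true),tree(h(h(7)),true)))),tree(h(7),zero))

Decompose tree/2: h(h(tree(N,tree(h(V),true)))) = h(h(tree(X2,N))),  tree(V,zero) = tree(h(7),zero).
Decompose h/1: h(tree(N,tree(h(V),true))) = h(tree(X2,N)).
Decompose h/1: tree(N,tree(h(V),true)) = tree(X2,N).
Decompose tree/2: N = X2,  tree(h(V),true) = N.
Bind N := X2; substituting into the one remaining equation that mentions N gives: tree(h(V),true) = X2.
Bind X2 := tree(h(V),true); no other remaining equation mentions X2. Substituting into the earlier binding gives N := tree(h(V),true).
Decompose tree/2: V = h(7),  zero = zero.
Bind V := h(7); no other remaining equation mentions V. Substituting into the earlier bindings gives N := tree(h(h(7)),true), X2 := tree(h(h(7)),true).
Delete trivial equation zero = zero.
Applying the MGU to either side gives tree(h(h(tree(tree(h(h(7)),true),tree(h(h(7)),true)))),tree(h(7),zero)).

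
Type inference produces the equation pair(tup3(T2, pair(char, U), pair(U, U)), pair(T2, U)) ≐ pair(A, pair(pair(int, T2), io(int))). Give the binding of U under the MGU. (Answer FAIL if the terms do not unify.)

Decompose pair/2: tup3(T2, pair(char, U), pair(U, U)) ≐ A,  pair(T2, U) ≐ pair(pair(int, T2), io(int)).
Bind A := tup3(T2, pair(char, U), pair(U, U)); no other remaining equation mentions A.
Decompose pair/2: T2 ≐ pair(int, T2),  U ≐ io(int).
Occurs check fails: T2 occurs in pair(int, T2); the equation T2 ≐ pair(int, T2) has no finite solution.

FAIL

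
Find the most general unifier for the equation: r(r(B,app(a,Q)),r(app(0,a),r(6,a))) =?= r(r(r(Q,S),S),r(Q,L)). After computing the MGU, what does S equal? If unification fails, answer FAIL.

Decompose r/2: r(B,app(a,Q)) =?= r(r(Q,S),S),  r(app(0,a),r(6,a)) =?= r(Q,L).
Decompose r/2: B =?= r(Q,S),  app(a,Q) =?= S.
Bind B := r(Q,S); no other remaining equation mentions B.
Bind S := app(a,Q); no other remaining equation mentions S. Substituting into the earlier binding gives B := r(Q,app(a,Q)).
Decompose r/2: app(0,a) =?= Q,  r(6,a) =?= L.
Bind Q := app(0,a); no other remaining equation mentions Q. Substituting into the earlier bindings gives B := r(app(0,a),app(a,app(0,a))), S := app(a,app(0,a)).
Bind L := r(6,a).
MGU = { B ↦ r(app(0,a),app(a,app(0,a))), S ↦ app(a,app(0,a)), Q ↦ app(0,a), L ↦ r(6,a) }, so S ↦ app(a,app(0,a)).

app(a,app(0,a))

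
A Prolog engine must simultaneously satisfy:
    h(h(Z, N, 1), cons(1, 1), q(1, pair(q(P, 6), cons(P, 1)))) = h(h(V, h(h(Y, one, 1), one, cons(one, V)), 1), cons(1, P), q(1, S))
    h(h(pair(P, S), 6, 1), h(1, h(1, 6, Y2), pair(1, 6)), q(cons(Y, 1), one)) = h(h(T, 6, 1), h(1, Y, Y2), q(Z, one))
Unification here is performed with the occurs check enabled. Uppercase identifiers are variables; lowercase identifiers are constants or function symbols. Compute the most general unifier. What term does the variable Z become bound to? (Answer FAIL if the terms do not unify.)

cons(h(1, 6, pair(1, 6)), 1)

Decompose h/3: h(Z, N, 1) = h(V, h(h(Y, one, 1), one, cons(one, V)), 1),  cons(1, 1) = cons(1, P),  q(1, pair(q(P, 6), cons(P, 1))) = q(1, S).
Decompose h/3: Z = V,  N = h(h(Y, one, 1), one, cons(one, V)),  1 = 1.
Bind Z := V; substituting into the one remaining equation that mentions Z gives: h(h(pair(P, S), 6, 1), h(1, h(1, 6, Y2), pair(1, 6)), q(cons(Y, 1), one)) = h(h(T, 6, 1), h(1, Y, Y2), q(V, one)).
Bind N := h(h(Y, one, 1), one, cons(one, V)); no other remaining equation mentions N.
Delete trivial equation 1 = 1.
Decompose cons/2: 1 = 1,  1 = P.
Delete trivial equation 1 = 1.
Bind P := 1; substituting into the remaining equations gives: q(1, pair(q(1, 6), cons(1, 1))) = q(1, S),  h(h(pair(1, S), 6, 1), h(1, h(1, 6, Y2), pair(1, 6)), q(cons(Y, 1), one)) = h(h(T, 6, 1), h(1, Y, Y2), q(V, one)).
Decompose q/2: 1 = 1,  pair(q(1, 6), cons(1, 1)) = S.
Delete trivial equation 1 = 1.
Bind S := pair(q(1, 6), cons(1, 1)); substituting into the remaining equation gives: h(h(pair(1, pair(q(1, 6), cons(1, 1))), 6, 1), h(1, h(1, 6, Y2), pair(1, 6)), q(cons(Y, 1), one)) = h(h(T, 6, 1), h(1, Y, Y2), q(V, one)).
Decompose h/3: h(pair(1, pair(q(1, 6), cons(1, 1))), 6, 1) = h(T, 6, 1),  h(1, h(1, 6, Y2), pair(1, 6)) = h(1, Y, Y2),  q(cons(Y, 1), one) = q(V, one).
Decompose h/3: pair(1, pair(q(1, 6), cons(1, 1))) = T,  6 = 6,  1 = 1.
Bind T := pair(1, pair(q(1, 6), cons(1, 1))); no other remaining equation mentions T.
Delete trivial equation 6 = 6.
Delete trivial equation 1 = 1.
Decompose h/3: 1 = 1,  h(1, 6, Y2) = Y,  pair(1, 6) = Y2.
Delete trivial equation 1 = 1.
Bind Y := h(1, 6, Y2); substituting into the one remaining equation that mentions Y gives: q(cons(h(1, 6, Y2), 1), one) = q(V, one). Substituting into the earlier binding gives N := h(h(h(1, 6, Y2), one, 1), one, cons(one, V)).
Bind Y2 := pair(1, 6); substituting into the remaining equation gives: q(cons(h(1, 6, pair(1, 6)), 1), one) = q(V, one). Substituting into the earlier bindings gives N := h(h(h(1, 6, pair(1, 6)), one, 1), one, cons(one, V)), Y := h(1, 6, pair(1, 6)).
Decompose q/2: cons(h(1, 6, pair(1, 6)), 1) = V,  one = one.
Bind V := cons(h(1, 6, pair(1, 6)), 1); no other remaining equation mentions V. Substituting into the earlier bindings gives Z := cons(h(1, 6, pair(1, 6)), 1), N := h(h(h(1, 6, pair(1, 6)), one, 1), one, cons(one, cons(h(1, 6, pair(1, 6)), 1))).
Delete trivial equation one = one.
MGU = { Z -> cons(h(1, 6, pair(1, 6)), 1), N -> h(h(h(1, 6, pair(1, 6)), one, 1), one, cons(one, cons(h(1, 6, pair(1, 6)), 1))), P -> 1, S -> pair(q(1, 6), cons(1, 1)), T -> pair(1, pair(q(1, 6), cons(1, 1))), Y -> h(1, 6, pair(1, 6)), Y2 -> pair(1, 6), V -> cons(h(1, 6, pair(1, 6)), 1) }, so Z -> cons(h(1, 6, pair(1, 6)), 1).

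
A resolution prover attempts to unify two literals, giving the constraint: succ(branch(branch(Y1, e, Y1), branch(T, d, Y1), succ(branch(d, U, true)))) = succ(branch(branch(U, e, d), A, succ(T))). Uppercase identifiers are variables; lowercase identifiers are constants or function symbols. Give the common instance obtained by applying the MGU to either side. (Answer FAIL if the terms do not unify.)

succ(branch(branch(d, e, d), branch(branch(d, d, true), d, d), succ(branch(d, d, true))))

Decompose succ/1: branch(branch(Y1, e, Y1), branch(T, d, Y1), succ(branch(d, U, true))) = branch(branch(U, e, d), A, succ(T)).
Decompose branch/3: branch(Y1, e, Y1) = branch(U, e, d),  branch(T, d, Y1) = A,  succ(branch(d, U, true)) = succ(T).
Decompose branch/3: Y1 = U,  e = e,  Y1 = d.
Bind Y1 := U; substituting into the 2 remaining equations that mention Y1 gives: U = d,  branch(T, d, U) = A.
Delete trivial equation e = e.
Bind U := d; substituting into the remaining equations gives: branch(T, d, d) = A,  succ(branch(d, d, true)) = succ(T). Substituting into the earlier binding gives Y1 := d.
Bind A := branch(T, d, d); no other remaining equation mentions A.
Decompose succ/1: branch(d, d, true) = T.
Bind T := branch(d, d, true). Substituting into the earlier binding gives A := branch(branch(d, d, true), d, d).
Applying the MGU to either side gives succ(branch(branch(d, e, d), branch(branch(d, d, true), d, d), succ(branch(d, d, true)))).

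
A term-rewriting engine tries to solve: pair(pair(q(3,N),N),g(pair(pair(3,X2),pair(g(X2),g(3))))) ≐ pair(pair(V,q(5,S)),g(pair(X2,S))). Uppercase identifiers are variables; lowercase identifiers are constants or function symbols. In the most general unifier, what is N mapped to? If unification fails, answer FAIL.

FAIL

Decompose pair/2: pair(q(3,N),N) ≐ pair(V,q(5,S)),  g(pair(pair(3,X2),pair(g(X2),g(3)))) ≐ g(pair(X2,S)).
Decompose pair/2: q(3,N) ≐ V,  N ≐ q(5,S).
Bind V := q(3,N); no other remaining equation mentions V.
Bind N := q(5,S); no other remaining equation mentions N. Substituting into the earlier binding gives V := q(3,q(5,S)).
Decompose g/1: pair(pair(3,X2),pair(g(X2),g(3))) ≐ pair(X2,S).
Decompose pair/2: pair(3,X2) ≐ X2,  pair(g(X2),g(3)) ≐ S.
Occurs check fails: X2 occurs in pair(3,X2); the equation X2 ≐ pair(3,X2) has no finite solution.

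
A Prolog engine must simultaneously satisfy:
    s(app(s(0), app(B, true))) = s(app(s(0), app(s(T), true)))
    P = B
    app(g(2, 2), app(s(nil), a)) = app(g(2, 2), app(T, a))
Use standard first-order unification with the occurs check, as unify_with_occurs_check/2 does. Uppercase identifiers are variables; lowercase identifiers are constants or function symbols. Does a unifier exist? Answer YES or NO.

YES

Decompose s/1: app(s(0), app(B, true)) = app(s(0), app(s(T), true)).
Decompose app/2: s(0) = s(0),  app(B, true) = app(s(T), true).
Delete trivial equation s(0) = s(0).
Decompose app/2: B = s(T),  true = true.
Bind B := s(T); substituting into the one remaining equation that mentions B gives: P = s(T).
Delete trivial equation true = true.
Bind P := s(T); no other remaining equation mentions P.
Decompose app/2: g(2, 2) = g(2, 2),  app(s(nil), a) = app(T, a).
Delete trivial equation g(2, 2) = g(2, 2).
Decompose app/2: s(nil) = T,  a = a.
Bind T := s(nil); no other remaining equation mentions T. Substituting into the earlier bindings gives B := s(s(nil)), P := s(s(nil)).
Delete trivial equation a = a.
No equations remain and no clash or occurs-check failure arose, so a unifier exists.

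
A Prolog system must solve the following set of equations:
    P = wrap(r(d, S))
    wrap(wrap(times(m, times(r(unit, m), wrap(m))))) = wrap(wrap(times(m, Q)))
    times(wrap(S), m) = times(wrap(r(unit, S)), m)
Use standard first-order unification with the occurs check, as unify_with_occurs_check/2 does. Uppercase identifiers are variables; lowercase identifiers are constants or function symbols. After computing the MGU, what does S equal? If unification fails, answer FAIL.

Bind P := wrap(r(d, S)); no other remaining equation mentions P.
Decompose wrap/1: wrap(times(m, times(r(unit, m), wrap(m)))) = wrap(times(m, Q)).
Decompose wrap/1: times(m, times(r(unit, m), wrap(m))) = times(m, Q).
Decompose times/2: m = m,  times(r(unit, m), wrap(m)) = Q.
Delete trivial equation m = m.
Bind Q := times(r(unit, m), wrap(m)); no other remaining equation mentions Q.
Decompose times/2: wrap(S) = wrap(r(unit, S)),  m = m.
Decompose wrap/1: S = r(unit, S).
Occurs check fails: S occurs in r(unit, S); the equation S = r(unit, S) has no finite solution.

FAIL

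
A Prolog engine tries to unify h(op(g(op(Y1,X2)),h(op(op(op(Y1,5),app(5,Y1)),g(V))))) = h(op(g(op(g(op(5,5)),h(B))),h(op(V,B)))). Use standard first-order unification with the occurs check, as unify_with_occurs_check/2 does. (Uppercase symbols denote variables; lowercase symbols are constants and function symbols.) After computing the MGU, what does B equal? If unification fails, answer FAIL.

g(op(op(g(op(5,5)),5),app(5,g(op(5,5)))))

Decompose h/1: op(g(op(Y1,X2)),h(op(op(op(Y1,5),app(5,Y1)),g(V)))) = op(g(op(g(op(5,5)),h(B))),h(op(V,B))).
Decompose op/2: g(op(Y1,X2)) = g(op(g(op(5,5)),h(B))),  h(op(op(op(Y1,5),app(5,Y1)),g(V))) = h(op(V,B)).
Decompose g/1: op(Y1,X2) = op(g(op(5,5)),h(B)).
Decompose op/2: Y1 = g(op(5,5)),  X2 = h(B).
Bind Y1 := g(op(5,5)); substituting into the one remaining equation that mentions Y1 gives: h(op(op(op(g(op(5,5)),5),app(5,g(op(5,5)))),g(V))) = h(op(V,B)).
Bind X2 := h(B); no other remaining equation mentions X2.
Decompose h/1: op(op(op(g(op(5,5)),5),app(5,g(op(5,5)))),g(V)) = op(V,B).
Decompose op/2: op(op(g(op(5,5)),5),app(5,g(op(5,5)))) = V,  g(V) = B.
Bind V := op(op(g(op(5,5)),5),app(5,g(op(5,5)))); substituting into the remaining equation gives: g(op(op(g(op(5,5)),5),app(5,g(op(5,5))))) = B.
Bind B := g(op(op(g(op(5,5)),5),app(5,g(op(5,5))))). Substituting into the earlier binding gives X2 := h(g(op(op(g(op(5,5)),5),app(5,g(op(5,5)))))).
MGU = { Y1 -> g(op(5,5)), X2 -> h(g(op(op(g(op(5,5)),5),app(5,g(op(5,5)))))), V -> op(op(g(op(5,5)),5),app(5,g(op(5,5)))), B -> g(op(op(g(op(5,5)),5),app(5,g(op(5,5))))) }, so B -> g(op(op(g(op(5,5)),5),app(5,g(op(5,5))))).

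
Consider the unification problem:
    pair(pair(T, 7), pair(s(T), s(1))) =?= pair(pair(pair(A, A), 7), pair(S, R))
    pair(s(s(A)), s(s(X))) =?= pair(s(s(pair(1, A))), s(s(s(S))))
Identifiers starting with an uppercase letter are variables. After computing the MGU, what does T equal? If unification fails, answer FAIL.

FAIL

Decompose pair/2: pair(T, 7) =?= pair(pair(A, A), 7),  pair(s(T), s(1)) =?= pair(S, R).
Decompose pair/2: T =?= pair(A, A),  7 =?= 7.
Bind T := pair(A, A); substituting into the one remaining equation that mentions T gives: pair(s(pair(A, A)), s(1)) =?= pair(S, R).
Delete trivial equation 7 =?= 7.
Decompose pair/2: s(pair(A, A)) =?= S,  s(1) =?= R.
Bind S := s(pair(A, A)); substituting into the one remaining equation that mentions S gives: pair(s(s(A)), s(s(X))) =?= pair(s(s(pair(1, A))), s(s(s(s(pair(A, A)))))).
Bind R := s(1); no other remaining equation mentions R.
Decompose pair/2: s(s(A)) =?= s(s(pair(1, A))),  s(s(X)) =?= s(s(s(s(pair(A, A))))).
Decompose s/1: s(A) =?= s(pair(1, A)).
Decompose s/1: A =?= pair(1, A).
Occurs check fails: A occurs in pair(1, A); the equation A =?= pair(1, A) has no finite solution.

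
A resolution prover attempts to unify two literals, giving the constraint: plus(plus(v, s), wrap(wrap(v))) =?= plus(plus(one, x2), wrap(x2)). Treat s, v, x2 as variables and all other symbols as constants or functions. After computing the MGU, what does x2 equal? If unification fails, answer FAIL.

Decompose plus/2: plus(v, s) =?= plus(one, x2),  wrap(wrap(v)) =?= wrap(x2).
Decompose plus/2: v =?= one,  s =?= x2.
Bind v := one; substituting into the one remaining equation that mentions v gives: wrap(wrap(one)) =?= wrap(x2).
Bind s := x2; no other remaining equation mentions s.
Decompose wrap/1: wrap(one) =?= x2.
Bind x2 := wrap(one). Substituting into the earlier binding gives s := wrap(one).
MGU = { v := one, s := wrap(one), x2 := wrap(one) }, so x2 := wrap(one).

wrap(one)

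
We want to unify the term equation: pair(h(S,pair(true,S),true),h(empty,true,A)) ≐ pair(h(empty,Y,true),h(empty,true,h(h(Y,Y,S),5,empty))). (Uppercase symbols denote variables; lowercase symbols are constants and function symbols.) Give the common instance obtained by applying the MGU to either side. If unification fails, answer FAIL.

pair(h(empty,pair(true,empty),true),h(empty,true,h(h(pair(true,empty),pair(true,empty),empty),5,empty)))

Decompose pair/2: h(S,pair(true,S),true) ≐ h(empty,Y,true),  h(empty,true,A) ≐ h(empty,true,h(h(Y,Y,S),5,empty)).
Decompose h/3: S ≐ empty,  pair(true,S) ≐ Y,  true ≐ true.
Bind S := empty; substituting into the 2 remaining equations that mention S gives: pair(true,empty) ≐ Y,  h(empty,true,A) ≐ h(empty,true,h(h(Y,Y,empty),5,empty)).
Bind Y := pair(true,empty); substituting into the one remaining equation that mentions Y gives: h(empty,true,A) ≐ h(empty,true,h(h(pair(true,empty),pair(true,empty),empty),5,empty)).
Delete trivial equation true ≐ true.
Decompose h/3: empty ≐ empty,  true ≐ true,  A ≐ h(h(pair(true,empty),pair(true,empty),empty),5,empty).
Delete trivial equation empty ≐ empty.
Delete trivial equation true ≐ true.
Bind A := h(h(pair(true,empty),pair(true,empty),empty),5,empty).
Applying the MGU to either side gives pair(h(empty,pair(true,empty),true),h(empty,true,h(h(pair(true,empty),pair(true,empty),empty),5,empty))).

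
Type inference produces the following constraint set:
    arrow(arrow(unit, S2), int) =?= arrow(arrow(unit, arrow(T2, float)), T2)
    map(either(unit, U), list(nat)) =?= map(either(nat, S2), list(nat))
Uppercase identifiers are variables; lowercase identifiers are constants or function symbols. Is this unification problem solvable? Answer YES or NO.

Decompose arrow/2: arrow(unit, S2) =?= arrow(unit, arrow(T2, float)),  int =?= T2.
Decompose arrow/2: unit =?= unit,  S2 =?= arrow(T2, float).
Delete trivial equation unit =?= unit.
Bind S2 := arrow(T2, float); substituting into the one remaining equation that mentions S2 gives: map(either(unit, U), list(nat)) =?= map(either(nat, arrow(T2, float)), list(nat)).
Bind T2 := int; substituting into the remaining equation gives: map(either(unit, U), list(nat)) =?= map(either(nat, arrow(int, float)), list(nat)). Substituting into the earlier binding gives S2 := arrow(int, float).
Decompose map/2: either(unit, U) =?= either(nat, arrow(int, float)),  list(nat) =?= list(nat).
Decompose either/2: unit =?= nat,  U =?= arrow(int, float).
Clash: constants unit and nat differ; no unifier exists.

NO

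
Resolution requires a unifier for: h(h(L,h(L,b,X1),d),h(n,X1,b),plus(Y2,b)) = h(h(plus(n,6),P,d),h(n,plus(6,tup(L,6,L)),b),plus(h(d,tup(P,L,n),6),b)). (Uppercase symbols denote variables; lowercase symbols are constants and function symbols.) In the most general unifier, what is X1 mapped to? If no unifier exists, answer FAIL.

Decompose h/3: h(L,h(L,b,X1),d) = h(plus(n,6),P,d),  h(n,X1,b) = h(n,plus(6,tup(L,6,L)),b),  plus(Y2,b) = plus(h(d,tup(P,L,n),6),b).
Decompose h/3: L = plus(n,6),  h(L,b,X1) = P,  d = d.
Bind L := plus(n,6); substituting into the 3 remaining equations that mention L gives: h(plus(n,6),b,X1) = P,  h(n,X1,b) = h(n,plus(6,tup(plus(n,6),6,plus(n,6))),b),  plus(Y2,b) = plus(h(d,tup(P,plus(n,6),n),6),b).
Bind P := h(plus(n,6),b,X1); substituting into the one remaining equation that mentions P gives: plus(Y2,b) = plus(h(d,tup(h(plus(n,6),b,X1),plus(n,6),n),6),b).
Delete trivial equation d = d.
Decompose h/3: n = n,  X1 = plus(6,tup(plus(n,6),6,plus(n,6))),  b = b.
Delete trivial equation n = n.
Bind X1 := plus(6,tup(plus(n,6),6,plus(n,6))); substituting into the one remaining equation that mentions X1 gives: plus(Y2,b) = plus(h(d,tup(h(plus(n,6),b,plus(6,tup(plus(n,6),6,plus(n,6)))),plus(n,6),n),6),b). Substituting into the earlier binding gives P := h(plus(n,6),b,plus(6,tup(plus(n,6),6,plus(n,6)))).
Delete trivial equation b = b.
Decompose plus/2: Y2 = h(d,tup(h(plus(n,6),b,plus(6,tup(plus(n,6),6,plus(n,6)))),plus(n,6),n),6),  b = b.
Bind Y2 := h(d,tup(h(plus(n,6),b,plus(6,tup(plus(n,6),6,plus(n,6)))),plus(n,6),n),6); no other remaining equation mentions Y2.
Delete trivial equation b = b.
MGU = { L ↦ plus(n,6), P ↦ h(plus(n,6),b,plus(6,tup(plus(n,6),6,plus(n,6)))), X1 ↦ plus(6,tup(plus(n,6),6,plus(n,6))), Y2 ↦ h(d,tup(h(plus(n,6),b,plus(6,tup(plus(n,6),6,plus(n,6)))),plus(n,6),n),6) }, so X1 ↦ plus(6,tup(plus(n,6),6,plus(n,6))).

plus(6,tup(plus(n,6),6,plus(n,6)))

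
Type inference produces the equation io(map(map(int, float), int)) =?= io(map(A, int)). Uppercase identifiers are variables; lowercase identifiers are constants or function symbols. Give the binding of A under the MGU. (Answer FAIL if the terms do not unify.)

Decompose io/1: map(map(int, float), int) =?= map(A, int).
Decompose map/2: map(int, float) =?= A,  int =?= int.
Bind A := map(int, float); no other remaining equation mentions A.
Delete trivial equation int =?= int.
MGU = { A ↦ map(int, float) }, so A ↦ map(int, float).

map(int, float)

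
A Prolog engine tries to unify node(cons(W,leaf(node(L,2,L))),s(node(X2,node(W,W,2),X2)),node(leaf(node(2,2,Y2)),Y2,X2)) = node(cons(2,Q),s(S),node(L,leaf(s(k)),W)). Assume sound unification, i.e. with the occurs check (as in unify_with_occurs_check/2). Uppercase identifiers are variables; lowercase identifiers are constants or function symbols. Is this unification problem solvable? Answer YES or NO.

YES

Decompose node/3: cons(W,leaf(node(L,2,L))) = cons(2,Q),  s(node(X2,node(W,W,2),X2)) = s(S),  node(leaf(node(2,2,Y2)),Y2,X2) = node(L,leaf(s(k)),W).
Decompose cons/2: W = 2,  leaf(node(L,2,L)) = Q.
Bind W := 2; substituting into the 2 remaining equations that mention W gives: s(node(X2,node(2,2,2),X2)) = s(S),  node(leaf(node(2,2,Y2)),Y2,X2) = node(L,leaf(s(k)),2).
Bind Q := leaf(node(L,2,L)); no other remaining equation mentions Q.
Decompose s/1: node(X2,node(2,2,2),X2) = S.
Bind S := node(X2,node(2,2,2),X2); no other remaining equation mentions S.
Decompose node/3: leaf(node(2,2,Y2)) = L,  Y2 = leaf(s(k)),  X2 = 2.
Bind L := leaf(node(2,2,Y2)); no other remaining equation mentions L. Substituting into the earlier binding gives Q := leaf(node(leaf(node(2,2,Y2)),2,leaf(node(2,2,Y2)))).
Bind Y2 := leaf(s(k)); no other remaining equation mentions Y2. Substituting into the earlier bindings gives Q := leaf(node(leaf(node(2,2,leaf(s(k)))),2,leaf(node(2,2,leaf(s(k)))))), L := leaf(node(2,2,leaf(s(k)))).
Bind X2 := 2. Substituting into the earlier binding gives S := node(2,node(2,2,2),2).
No equations remain and no clash or occurs-check failure arose, so a unifier exists.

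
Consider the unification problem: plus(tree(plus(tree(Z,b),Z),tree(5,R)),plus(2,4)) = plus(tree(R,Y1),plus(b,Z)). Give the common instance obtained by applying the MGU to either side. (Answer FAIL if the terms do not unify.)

Decompose plus/2: tree(plus(tree(Z,b),Z),tree(5,R)) = tree(R,Y1),  plus(2,4) = plus(b,Z).
Decompose tree/2: plus(tree(Z,b),Z) = R,  tree(5,R) = Y1.
Bind R := plus(tree(Z,b),Z); substituting into the one remaining equation that mentions R gives: tree(5,plus(tree(Z,b),Z)) = Y1.
Bind Y1 := tree(5,plus(tree(Z,b),Z)); no other remaining equation mentions Y1.
Decompose plus/2: 2 = b,  4 = Z.
Clash: constants 2 and b differ; no unifier exists.

FAIL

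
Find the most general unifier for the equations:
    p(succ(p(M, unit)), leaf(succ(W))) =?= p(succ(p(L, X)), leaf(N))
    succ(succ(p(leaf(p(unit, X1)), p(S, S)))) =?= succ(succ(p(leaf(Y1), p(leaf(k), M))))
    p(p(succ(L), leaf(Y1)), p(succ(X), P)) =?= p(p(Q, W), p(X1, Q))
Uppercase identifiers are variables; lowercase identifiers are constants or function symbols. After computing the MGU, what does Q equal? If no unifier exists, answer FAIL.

succ(leaf(k))

Decompose p/2: succ(p(M, unit)) =?= succ(p(L, X)),  leaf(succ(W)) =?= leaf(N).
Decompose succ/1: p(M, unit) =?= p(L, X).
Decompose p/2: M =?= L,  unit =?= X.
Bind M := L; substituting into the one remaining equation that mentions M gives: succ(succ(p(leaf(p(unit, X1)), p(S, S)))) =?= succ(succ(p(leaf(Y1), p(leaf(k), L)))).
Bind X := unit; substituting into the one remaining equation that mentions X gives: p(p(succ(L), leaf(Y1)), p(succ(unit), P)) =?= p(p(Q, W), p(X1, Q)).
Decompose leaf/1: succ(W) =?= N.
Bind N := succ(W); no other remaining equation mentions N.
Decompose succ/1: succ(p(leaf(p(unit, X1)), p(S, S))) =?= succ(p(leaf(Y1), p(leaf(k), L))).
Decompose succ/1: p(leaf(p(unit, X1)), p(S, S)) =?= p(leaf(Y1), p(leaf(k), L)).
Decompose p/2: leaf(p(unit, X1)) =?= leaf(Y1),  p(S, S) =?= p(leaf(k), L).
Decompose leaf/1: p(unit, X1) =?= Y1.
Bind Y1 := p(unit, X1); substituting into the one remaining equation that mentions Y1 gives: p(p(succ(L), leaf(p(unit, X1))), p(succ(unit), P)) =?= p(p(Q, W), p(X1, Q)).
Decompose p/2: S =?= leaf(k),  S =?= L.
Bind S := leaf(k); substituting into the one remaining equation that mentions S gives: leaf(k) =?= L.
Bind L := leaf(k); substituting into the remaining equation gives: p(p(succ(leaf(k)), leaf(p(unit, X1))), p(succ(unit), P)) =?= p(p(Q, W), p(X1, Q)). Substituting into the earlier binding gives M := leaf(k).
Decompose p/2: p(succ(leaf(k)), leaf(p(unit, X1))) =?= p(Q, W),  p(succ(unit), P) =?= p(X1, Q).
Decompose p/2: succ(leaf(k)) =?= Q,  leaf(p(unit, X1)) =?= W.
Bind Q := succ(leaf(k)); substituting into the one remaining equation that mentions Q gives: p(succ(unit), P) =?= p(X1, succ(leaf(k))).
Bind W := leaf(p(unit, X1)); no other remaining equation mentions W. Substituting into the earlier binding gives N := succ(leaf(p(unit, X1))).
Decompose p/2: succ(unit) =?= X1,  P =?= succ(leaf(k)).
Bind X1 := succ(unit); no other remaining equation mentions X1. Substituting into the earlier bindings gives N := succ(leaf(p(unit, succ(unit)))), Y1 := p(unit, succ(unit)), W := leaf(p(unit, succ(unit))).
Bind P := succ(leaf(k)).
MGU = { M -> leaf(k), X -> unit, N -> succ(leaf(p(unit, succ(unit)))), Y1 -> p(unit, succ(unit)), S -> leaf(k), L -> leaf(k), Q -> succ(leaf(k)), W -> leaf(p(unit, succ(unit))), X1 -> succ(unit), P -> succ(leaf(k)) }, so Q -> succ(leaf(k)).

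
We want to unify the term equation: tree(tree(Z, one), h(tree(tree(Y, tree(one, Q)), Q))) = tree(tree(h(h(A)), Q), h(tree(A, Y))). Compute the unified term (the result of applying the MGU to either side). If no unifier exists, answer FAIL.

tree(tree(h(h(tree(one, tree(one, one)))), one), h(tree(tree(one, tree(one, one)), one)))

Decompose tree/2: tree(Z, one) = tree(h(h(A)), Q),  h(tree(tree(Y, tree(one, Q)), Q)) = h(tree(A, Y)).
Decompose tree/2: Z = h(h(A)),  one = Q.
Bind Z := h(h(A)); no other remaining equation mentions Z.
Bind Q := one; substituting into the remaining equation gives: h(tree(tree(Y, tree(one, one)), one)) = h(tree(A, Y)).
Decompose h/1: tree(tree(Y, tree(one, one)), one) = tree(A, Y).
Decompose tree/2: tree(Y, tree(one, one)) = A,  one = Y.
Bind A := tree(Y, tree(one, one)); no other remaining equation mentions A. Substituting into the earlier binding gives Z := h(h(tree(Y, tree(one, one)))).
Bind Y := one. Substituting into the earlier bindings gives Z := h(h(tree(one, tree(one, one)))), A := tree(one, tree(one, one)).
Applying the MGU to either side gives tree(tree(h(h(tree(one, tree(one, one)))), one), h(tree(tree(one, tree(one, one)), one))).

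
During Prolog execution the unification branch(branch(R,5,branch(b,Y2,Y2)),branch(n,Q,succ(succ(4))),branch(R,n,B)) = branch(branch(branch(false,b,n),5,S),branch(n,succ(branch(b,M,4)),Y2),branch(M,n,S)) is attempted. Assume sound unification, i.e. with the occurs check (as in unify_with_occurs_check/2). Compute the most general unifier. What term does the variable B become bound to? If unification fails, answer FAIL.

Decompose branch/3: branch(R,5,branch(b,Y2,Y2)) = branch(branch(false,b,n),5,S),  branch(n,Q,succ(succ(4))) = branch(n,succ(branch(b,M,4)),Y2),  branch(R,n,B) = branch(M,n,S).
Decompose branch/3: R = branch(false,b,n),  5 = 5,  branch(b,Y2,Y2) = S.
Bind R := branch(false,b,n); substituting into the one remaining equation that mentions R gives: branch(branch(false,b,n),n,B) = branch(M,n,S).
Delete trivial equation 5 = 5.
Bind S := branch(b,Y2,Y2); substituting into the one remaining equation that mentions S gives: branch(branch(false,b,n),n,B) = branch(M,n,branch(b,Y2,Y2)).
Decompose branch/3: n = n,  Q = succ(branch(b,M,4)),  succ(succ(4)) = Y2.
Delete trivial equation n = n.
Bind Q := succ(branch(b,M,4)); no other remaining equation mentions Q.
Bind Y2 := succ(succ(4)); substituting into the remaining equation gives: branch(branch(false,b,n),n,B) = branch(M,n,branch(b,succ(succ(4)),succ(succ(4)))). Substituting into the earlier binding gives S := branch(b,succ(succ(4)),succ(succ(4))).
Decompose branch/3: branch(false,b,n) = M,  n = n,  B = branch(b,succ(succ(4)),succ(succ(4))).
Bind M := branch(false,b,n); no other remaining equation mentions M. Substituting into the earlier binding gives Q := succ(branch(b,branch(false,b,n),4)).
Delete trivial equation n = n.
Bind B := branch(b,succ(succ(4)),succ(succ(4))).
MGU = { R ↦ branch(false,b,n), S ↦ branch(b,succ(succ(4)),succ(succ(4))), Q ↦ succ(branch(b,branch(false,b,n),4)), Y2 ↦ succ(succ(4)), M ↦ branch(false,b,n), B ↦ branch(b,succ(succ(4)),succ(succ(4))) }, so B ↦ branch(b,succ(succ(4)),succ(succ(4))).

branch(b,succ(succ(4)),succ(succ(4)))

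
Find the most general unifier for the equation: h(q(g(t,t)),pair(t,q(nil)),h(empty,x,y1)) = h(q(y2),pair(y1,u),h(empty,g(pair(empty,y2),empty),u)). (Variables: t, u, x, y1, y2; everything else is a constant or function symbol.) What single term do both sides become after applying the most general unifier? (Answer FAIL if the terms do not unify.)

Decompose h/3: q(g(t,t)) = q(y2),  pair(t,q(nil)) = pair(y1,u),  h(empty,x,y1) = h(empty,g(pair(empty,y2),empty),u).
Decompose q/1: g(t,t) = y2.
Bind y2 := g(t,t); substituting into the one remaining equation that mentions y2 gives: h(empty,x,y1) = h(empty,g(pair(empty,g(t,t)),empty),u).
Decompose pair/2: t = y1,  q(nil) = u.
Bind t := y1; substituting into the one remaining equation that mentions t gives: h(empty,x,y1) = h(empty,g(pair(empty,g(y1,y1)),empty),u). Substituting into the earlier binding gives y2 := g(y1,y1).
Bind u := q(nil); substituting into the remaining equation gives: h(empty,x,y1) = h(empty,g(pair(empty,g(y1,y1)),empty),q(nil)).
Decompose h/3: empty = empty,  x = g(pair(empty,g(y1,y1)),empty),  y1 = q(nil).
Delete trivial equation empty = empty.
Bind x := g(pair(empty,g(y1,y1)),empty); no other remaining equation mentions x.
Bind y1 := q(nil). Substituting into the earlier bindings gives y2 := g(q(nil),q(nil)), t := q(nil), x := g(pair(empty,g(q(nil),q(nil))),empty).
Applying the MGU to either side gives h(q(g(q(nil),q(nil))),pair(q(nil),q(nil)),h(empty,g(pair(empty,g(q(nil),q(nil))),empty),q(nil))).

h(q(g(q(nil),q(nil))),pair(q(nil),q(nil)),h(empty,g(pair(empty,g(q(nil),q(nil))),empty),q(nil)))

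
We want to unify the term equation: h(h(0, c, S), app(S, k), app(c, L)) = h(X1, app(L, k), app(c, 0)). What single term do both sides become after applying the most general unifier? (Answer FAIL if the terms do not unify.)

h(h(0, c, 0), app(0, k), app(c, 0))

Decompose h/3: h(0, c, S) = X1,  app(S, k) = app(L, k),  app(c, L) = app(c, 0).
Bind X1 := h(0, c, S); no other remaining equation mentions X1.
Decompose app/2: S = L,  k = k.
Bind S := L; no other remaining equation mentions S. Substituting into the earlier binding gives X1 := h(0, c, L).
Delete trivial equation k = k.
Decompose app/2: c = c,  L = 0.
Delete trivial equation c = c.
Bind L := 0. Substituting into the earlier bindings gives X1 := h(0, c, 0), S := 0.
Applying the MGU to either side gives h(h(0, c, 0), app(0, k), app(c, 0)).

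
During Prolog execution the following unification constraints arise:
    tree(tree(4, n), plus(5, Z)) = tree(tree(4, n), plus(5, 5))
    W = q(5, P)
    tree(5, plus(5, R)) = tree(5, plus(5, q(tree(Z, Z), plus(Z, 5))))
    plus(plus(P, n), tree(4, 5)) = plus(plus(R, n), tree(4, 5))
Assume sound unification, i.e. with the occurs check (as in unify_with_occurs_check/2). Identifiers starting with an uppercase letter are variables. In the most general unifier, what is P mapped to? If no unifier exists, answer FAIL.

Decompose tree/2: tree(4, n) = tree(4, n),  plus(5, Z) = plus(5, 5).
Delete trivial equation tree(4, n) = tree(4, n).
Decompose plus/2: 5 = 5,  Z = 5.
Delete trivial equation 5 = 5.
Bind Z := 5; substituting into the one remaining equation that mentions Z gives: tree(5, plus(5, R)) = tree(5, plus(5, q(tree(5, 5), plus(5, 5)))).
Bind W := q(5, P); no other remaining equation mentions W.
Decompose tree/2: 5 = 5,  plus(5, R) = plus(5, q(tree(5, 5), plus(5, 5))).
Delete trivial equation 5 = 5.
Decompose plus/2: 5 = 5,  R = q(tree(5, 5), plus(5, 5)).
Delete trivial equation 5 = 5.
Bind R := q(tree(5, 5), plus(5, 5)); substituting into the remaining equation gives: plus(plus(P, n), tree(4, 5)) = plus(plus(q(tree(5, 5), plus(5, 5)), n), tree(4, 5)).
Decompose plus/2: plus(P, n) = plus(q(tree(5, 5), plus(5, 5)), n),  tree(4, 5) = tree(4, 5).
Decompose plus/2: P = q(tree(5, 5), plus(5, 5)),  n = n.
Bind P := q(tree(5, 5), plus(5, 5)); no other remaining equation mentions P. Substituting into the earlier binding gives W := q(5, q(tree(5, 5), plus(5, 5))).
Delete trivial equation n = n.
Delete trivial equation tree(4, 5) = tree(4, 5).
MGU = { Z -> 5, W -> q(5, q(tree(5, 5), plus(5, 5))), R -> q(tree(5, 5), plus(5, 5)), P -> q(tree(5, 5), plus(5, 5)) }, so P -> q(tree(5, 5), plus(5, 5)).

q(tree(5, 5), plus(5, 5))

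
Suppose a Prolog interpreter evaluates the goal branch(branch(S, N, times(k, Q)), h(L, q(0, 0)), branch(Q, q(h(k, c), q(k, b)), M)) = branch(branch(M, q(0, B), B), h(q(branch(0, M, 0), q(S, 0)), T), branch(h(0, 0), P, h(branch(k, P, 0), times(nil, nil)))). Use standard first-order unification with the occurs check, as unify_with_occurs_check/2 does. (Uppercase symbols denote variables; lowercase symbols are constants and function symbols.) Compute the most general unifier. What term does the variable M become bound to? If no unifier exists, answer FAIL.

Decompose branch/3: branch(S, N, times(k, Q)) = branch(M, q(0, B), B),  h(L, q(0, 0)) = h(q(branch(0, M, 0), q(S, 0)), T),  branch(Q, q(h(k, c), q(k, b)), M) = branch(h(0, 0), P, h(branch(k, P, 0), times(nil, nil))).
Decompose branch/3: S = M,  N = q(0, B),  times(k, Q) = B.
Bind S := M; substituting into the one remaining equation that mentions S gives: h(L, q(0, 0)) = h(q(branch(0, M, 0), q(M, 0)), T).
Bind N := q(0, B); no other remaining equation mentions N.
Bind B := times(k, Q); no other remaining equation mentions B. Substituting into the earlier binding gives N := q(0, times(k, Q)).
Decompose h/2: L = q(branch(0, M, 0), q(M, 0)),  q(0, 0) = T.
Bind L := q(branch(0, M, 0), q(M, 0)); no other remaining equation mentions L.
Bind T := q(0, 0); no other remaining equation mentions T.
Decompose branch/3: Q = h(0, 0),  q(h(k, c), q(k, b)) = P,  M = h(branch(k, P, 0), times(nil, nil)).
Bind Q := h(0, 0); no other remaining equation mentions Q. Substituting into the earlier bindings gives N := q(0, times(k, h(0, 0))), B := times(k, h(0, 0)).
Bind P := q(h(k, c), q(k, b)); substituting into the remaining equation gives: M = h(branch(k, q(h(k, c), q(k, b)), 0), times(nil, nil)).
Bind M := h(branch(k, q(h(k, c), q(k, b)), 0), times(nil, nil)). Substituting into the earlier bindings gives S := h(branch(k, q(h(k, c), q(k, b)), 0), times(nil, nil)), L := q(branch(0, h(branch(k, q(h(k, c), q(k, b)), 0), times(nil, nil)), 0), q(h(branch(k, q(h(k, c), q(k, b)), 0), times(nil, nil)), 0)).
MGU = { S ↦ h(branch(k, q(h(k, c), q(k, b)), 0), times(nil, nil)), N ↦ q(0, times(k, h(0, 0))), B ↦ times(k, h(0, 0)), L ↦ q(branch(0, h(branch(k, q(h(k, c), q(k, b)), 0), times(nil, nil)), 0), q(h(branch(k, q(h(k, c), q(k, b)), 0), times(nil, nil)), 0)), T ↦ q(0, 0), Q ↦ h(0, 0), P ↦ q(h(k, c), q(k, b)), M ↦ h(branch(k, q(h(k, c), q(k, b)), 0), times(nil, nil)) }, so M ↦ h(branch(k, q(h(k, c), q(k, b)), 0), times(nil, nil)).

h(branch(k, q(h(k, c), q(k, b)), 0), times(nil, nil))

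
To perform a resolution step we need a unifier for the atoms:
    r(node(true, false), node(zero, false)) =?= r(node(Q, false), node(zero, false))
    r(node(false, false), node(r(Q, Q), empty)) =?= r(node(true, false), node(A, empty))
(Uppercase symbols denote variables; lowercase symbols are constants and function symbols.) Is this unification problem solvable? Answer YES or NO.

NO

Decompose r/2: node(true, false) =?= node(Q, false),  node(zero, false) =?= node(zero, false).
Decompose node/2: true =?= Q,  false =?= false.
Bind Q := true; substituting into the one remaining equation that mentions Q gives: r(node(false, false), node(r(true, true), empty)) =?= r(node(true, false), node(A, empty)).
Delete trivial equation false =?= false.
Delete trivial equation node(zero, false) =?= node(zero, false).
Decompose r/2: node(false, false) =?= node(true, false),  node(r(true, true), empty) =?= node(A, empty).
Decompose node/2: false =?= true,  false =?= false.
Clash: constants false and true differ; no unifier exists.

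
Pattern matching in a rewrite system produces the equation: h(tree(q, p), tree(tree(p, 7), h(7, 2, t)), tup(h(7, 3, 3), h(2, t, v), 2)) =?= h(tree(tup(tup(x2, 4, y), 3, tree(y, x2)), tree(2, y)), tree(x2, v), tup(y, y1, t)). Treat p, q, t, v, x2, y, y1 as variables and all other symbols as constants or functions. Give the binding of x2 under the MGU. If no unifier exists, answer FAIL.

Decompose h/3: tree(q, p) =?= tree(tup(tup(x2, 4, y), 3, tree(y, x2)), tree(2, y)),  tree(tree(p, 7), h(7, 2, t)) =?= tree(x2, v),  tup(h(7, 3, 3), h(2, t, v), 2) =?= tup(y, y1, t).
Decompose tree/2: q =?= tup(tup(x2, 4, y), 3, tree(y, x2)),  p =?= tree(2, y).
Bind q := tup(tup(x2, 4, y), 3, tree(y, x2)); no other remaining equation mentions q.
Bind p := tree(2, y); substituting into the one remaining equation that mentions p gives: tree(tree(tree(2, y), 7), h(7, 2, t)) =?= tree(x2, v).
Decompose tree/2: tree(tree(2, y), 7) =?= x2,  h(7, 2, t) =?= v.
Bind x2 := tree(tree(2, y), 7); no other remaining equation mentions x2. Substituting into the earlier binding gives q := tup(tup(tree(tree(2, y), 7), 4, y), 3, tree(y, tree(tree(2, y), 7))).
Bind v := h(7, 2, t); substituting into the remaining equation gives: tup(h(7, 3, 3), h(2, t, h(7, 2, t)), 2) =?= tup(y, y1, t).
Decompose tup/3: h(7, 3, 3) =?= y,  h(2, t, h(7, 2, t)) =?= y1,  2 =?= t.
Bind y := h(7, 3, 3); no other remaining equation mentions y. Substituting into the earlier bindings gives q := tup(tup(tree(tree(2, h(7, 3, 3)), 7), 4, h(7, 3, 3)), 3, tree(h(7, 3, 3), tree(tree(2, h(7, 3, 3)), 7))), p := tree(2, h(7, 3, 3)), x2 := tree(tree(2, h(7, 3, 3)), 7).
Bind y1 := h(2, t, h(7, 2, t)); no other remaining equation mentions y1.
Bind t := 2. Substituting into the earlier bindings gives v := h(7, 2, 2), y1 := h(2, 2, h(7, 2, 2)).
MGU = { q := tup(tup(tree(tree(2, h(7, 3, 3)), 7), 4, h(7, 3, 3)), 3, tree(h(7, 3, 3), tree(tree(2, h(7, 3, 3)), 7))), p := tree(2, h(7, 3, 3)), x2 := tree(tree(2, h(7, 3, 3)), 7), v := h(7, 2, 2), y := h(7, 3, 3), y1 := h(2, 2, h(7, 2, 2)), t := 2 }, so x2 := tree(tree(2, h(7, 3, 3)), 7).

tree(tree(2, h(7, 3, 3)), 7)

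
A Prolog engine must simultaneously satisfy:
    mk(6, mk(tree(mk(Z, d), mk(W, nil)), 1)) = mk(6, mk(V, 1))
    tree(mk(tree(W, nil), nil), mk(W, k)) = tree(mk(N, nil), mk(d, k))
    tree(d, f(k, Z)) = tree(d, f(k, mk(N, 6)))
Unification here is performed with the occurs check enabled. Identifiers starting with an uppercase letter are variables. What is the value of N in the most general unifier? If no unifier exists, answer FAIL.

tree(d, nil)

Decompose mk/2: 6 = 6,  mk(tree(mk(Z, d), mk(W, nil)), 1) = mk(V, 1).
Delete trivial equation 6 = 6.
Decompose mk/2: tree(mk(Z, d), mk(W, nil)) = V,  1 = 1.
Bind V := tree(mk(Z, d), mk(W, nil)); no other remaining equation mentions V.
Delete trivial equation 1 = 1.
Decompose tree/2: mk(tree(W, nil), nil) = mk(N, nil),  mk(W, k) = mk(d, k).
Decompose mk/2: tree(W, nil) = N,  nil = nil.
Bind N := tree(W, nil); substituting into the one remaining equation that mentions N gives: tree(d, f(k, Z)) = tree(d, f(k, mk(tree(W, nil), 6))).
Delete trivial equation nil = nil.
Decompose mk/2: W = d,  k = k.
Bind W := d; substituting into the one remaining equation that mentions W gives: tree(d, f(k, Z)) = tree(d, f(k, mk(tree(d, nil), 6))). Substituting into the earlier bindings gives V := tree(mk(Z, d), mk(d, nil)), N := tree(d, nil).
Delete trivial equation k = k.
Decompose tree/2: d = d,  f(k, Z) = f(k, mk(tree(d, nil), 6)).
Delete trivial equation d = d.
Decompose f/2: k = k,  Z = mk(tree(d, nil), 6).
Delete trivial equation k = k.
Bind Z := mk(tree(d, nil), 6). Substituting into the earlier binding gives V := tree(mk(mk(tree(d, nil), 6), d), mk(d, nil)).
MGU = { V -> tree(mk(mk(tree(d, nil), 6), d), mk(d, nil)), N -> tree(d, nil), W -> d, Z -> mk(tree(d, nil), 6) }, so N -> tree(d, nil).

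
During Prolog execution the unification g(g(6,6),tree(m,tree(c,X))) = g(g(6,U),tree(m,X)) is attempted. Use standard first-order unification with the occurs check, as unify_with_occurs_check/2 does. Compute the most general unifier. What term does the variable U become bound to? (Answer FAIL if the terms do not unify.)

Decompose g/2: g(6,6) = g(6,U),  tree(m,tree(c,X)) = tree(m,X).
Decompose g/2: 6 = 6,  6 = U.
Delete trivial equation 6 = 6.
Bind U := 6; no other remaining equation mentions U.
Decompose tree/2: m = m,  tree(c,X) = X.
Delete trivial equation m = m.
Occurs check fails: X occurs in tree(c,X); the equation X = tree(c,X) has no finite solution.

FAIL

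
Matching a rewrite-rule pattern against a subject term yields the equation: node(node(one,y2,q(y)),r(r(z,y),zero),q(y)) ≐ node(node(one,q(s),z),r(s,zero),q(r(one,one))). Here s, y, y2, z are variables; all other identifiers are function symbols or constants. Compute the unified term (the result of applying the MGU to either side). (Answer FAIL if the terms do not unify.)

Decompose node/3: node(one,y2,q(y)) ≐ node(one,q(s),z),  r(r(z,y),zero) ≐ r(s,zero),  q(y) ≐ q(r(one,one)).
Decompose node/3: one ≐ one,  y2 ≐ q(s),  q(y) ≐ z.
Delete trivial equation one ≐ one.
Bind y2 := q(s); no other remaining equation mentions y2.
Bind z := q(y); substituting into the one remaining equation that mentions z gives: r(r(q(y),y),zero) ≐ r(s,zero).
Decompose r/2: r(q(y),y) ≐ s,  zero ≐ zero.
Bind s := r(q(y),y); no other remaining equation mentions s. Substituting into the earlier binding gives y2 := q(r(q(y),y)).
Delete trivial equation zero ≐ zero.
Decompose q/1: y ≐ r(one,one).
Bind y := r(one,one). Substituting into the earlier bindings gives y2 := q(r(q(r(one,one)),r(one,one))), z := q(r(one,one)), s := r(q(r(one,one)),r(one,one)).
Applying the MGU to either side gives node(node(one,q(r(q(r(one,one)),r(one,one))),q(r(one,one))),r(r(q(r(one,one)),r(one,one)),zero),q(r(one,one))).

node(node(one,q(r(q(r(one,one)),r(one,one))),q(r(one,one))),r(r(q(r(one,one)),r(one,one)),zero),q(r(one,one)))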